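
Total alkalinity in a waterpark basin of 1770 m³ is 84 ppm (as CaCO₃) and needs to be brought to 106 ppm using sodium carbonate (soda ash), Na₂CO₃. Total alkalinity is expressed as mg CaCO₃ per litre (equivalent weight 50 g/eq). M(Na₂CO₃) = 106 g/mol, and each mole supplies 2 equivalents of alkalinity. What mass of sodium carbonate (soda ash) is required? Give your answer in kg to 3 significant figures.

41.3 kg

Volume: 1770 m³ = 1,770,000 L.
Alkalinity to add: (106 − 84) = 22 mg/L as CaCO₃ × 1,770,000 L = 38,940 g as CaCO₃.
Equivalents: 38,940 g ÷ 50 g/eq = 778.8 eq.
Each mole of Na₂CO₃ supplies 2 eq, so 778.8 / 2 = 389.4 mol.
Mass: 389.4 mol × 106 g/mol = 41,280 g.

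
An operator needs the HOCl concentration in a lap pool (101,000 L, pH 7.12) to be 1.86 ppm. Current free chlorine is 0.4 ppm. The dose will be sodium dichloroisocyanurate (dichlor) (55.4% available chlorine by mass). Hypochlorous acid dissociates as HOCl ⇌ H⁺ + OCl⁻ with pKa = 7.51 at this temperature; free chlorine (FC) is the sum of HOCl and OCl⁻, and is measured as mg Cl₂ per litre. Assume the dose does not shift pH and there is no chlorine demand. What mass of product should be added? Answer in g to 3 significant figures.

[OCl⁻]/[HOCl] = 10^(pH − pKa) = 10^(7.12 − 7.51) = 0.4074; fraction as HOCl = 1/(1 + 0.4074) = 0.7105.
Free chlorine required for 1.86 ppm HOCl: 1.86 / 0.7105 = 2.618 ppm.
FC to add: 2.618 − 0.4 = 2.218 mg/L as Cl₂.
Cl₂ equivalent: 2.218 mg/L × 101,000 L = 224 g.
Product at 55.4% available Cl: 224 / 0.554 = 404.3 g.

404 g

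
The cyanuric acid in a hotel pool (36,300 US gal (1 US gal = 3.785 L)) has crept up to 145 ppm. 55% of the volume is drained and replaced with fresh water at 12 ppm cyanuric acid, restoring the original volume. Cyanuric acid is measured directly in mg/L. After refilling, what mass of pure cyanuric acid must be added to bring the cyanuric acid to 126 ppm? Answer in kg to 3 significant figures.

Volume: 36,300 US gal × 3.785 L/gal = 137,396 L.
After draining 55% and refilling: 145 × 0.45 + 12 × 0.55 = 71.85 ppm.
Deficit to target: 126 − 71.85 = 54.15 mg/L.
Mass: 54.15 mg/L × 137,396 L = 7440 g cyanuric acid.

7.44 kg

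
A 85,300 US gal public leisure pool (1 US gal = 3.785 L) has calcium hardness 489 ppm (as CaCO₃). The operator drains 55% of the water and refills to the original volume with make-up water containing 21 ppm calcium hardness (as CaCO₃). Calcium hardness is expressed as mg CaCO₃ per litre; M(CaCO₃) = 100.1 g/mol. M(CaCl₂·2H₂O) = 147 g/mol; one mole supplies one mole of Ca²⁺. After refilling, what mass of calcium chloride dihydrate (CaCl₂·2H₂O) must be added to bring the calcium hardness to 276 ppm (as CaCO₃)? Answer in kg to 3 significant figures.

Volume: 85,300 US gal × 3.785 L/gal = 322,860 L.
After draining 55% and refilling: 489 × 0.45 + 21 × 0.55 = 231.6 ppm.
Deficit to target: 276 − 231.6 = 44.4 mg/L.
As CaCO₃: 44.4 mg/L × 322,860 L = 14,340 g; ÷ 100.1 = 143.2 mol Ca²⁺.
Mass: 143.2 × 147 = 21,050 g.

21.1 kg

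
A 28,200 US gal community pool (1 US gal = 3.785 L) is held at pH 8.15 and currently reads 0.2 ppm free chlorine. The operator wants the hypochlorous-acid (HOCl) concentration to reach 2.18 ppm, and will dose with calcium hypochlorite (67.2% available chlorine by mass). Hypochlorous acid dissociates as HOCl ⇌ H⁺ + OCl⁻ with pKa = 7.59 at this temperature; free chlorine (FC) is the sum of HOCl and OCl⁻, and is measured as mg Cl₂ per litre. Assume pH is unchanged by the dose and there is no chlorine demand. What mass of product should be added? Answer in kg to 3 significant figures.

1.57 kg

Volume: 28,200 US gal × 3.785 L/gal = 106,737 L.
[OCl⁻]/[HOCl] = 10^(pH − pKa) = 10^(8.15 − 7.59) = 3.631; fraction as HOCl = 1/(1 + 3.631) = 0.2159.
Free chlorine required for 2.18 ppm HOCl: 2.18 / 0.2159 = 10.1 ppm.
FC to add: 10.1 − 0.2 = 9.895 mg/L as Cl₂.
Cl₂ equivalent: 9.895 mg/L × 106,737 L = 1056 g.
Product at 67.2% available Cl: 1056 / 0.672 = 1572 g.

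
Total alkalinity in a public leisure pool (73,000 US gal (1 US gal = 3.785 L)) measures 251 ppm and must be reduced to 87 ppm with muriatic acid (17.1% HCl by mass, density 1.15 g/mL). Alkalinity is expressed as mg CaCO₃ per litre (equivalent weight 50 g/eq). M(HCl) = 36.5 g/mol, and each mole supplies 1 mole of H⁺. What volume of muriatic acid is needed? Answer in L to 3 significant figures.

168 L

Volume: 73,000 US gal × 3.785 L/gal = 276,305 L.
Alkalinity to neutralize: (251 − 87) = 164 mg/L as CaCO₃ × 276,305 L = 45,310 g as CaCO₃.
Equivalents of H⁺ required: 45,310 ÷ 50 g/eq = 906.3 eq = 906.3 mol HCl.
Mass of HCl: 906.3 × 36.5 = 33,080 g.
Mass of 17.1% solution: 33,080 / 0.171 = 193,400 g.
Volume: 193,400 g ÷ 1.15 g/mL = 168,200 mL.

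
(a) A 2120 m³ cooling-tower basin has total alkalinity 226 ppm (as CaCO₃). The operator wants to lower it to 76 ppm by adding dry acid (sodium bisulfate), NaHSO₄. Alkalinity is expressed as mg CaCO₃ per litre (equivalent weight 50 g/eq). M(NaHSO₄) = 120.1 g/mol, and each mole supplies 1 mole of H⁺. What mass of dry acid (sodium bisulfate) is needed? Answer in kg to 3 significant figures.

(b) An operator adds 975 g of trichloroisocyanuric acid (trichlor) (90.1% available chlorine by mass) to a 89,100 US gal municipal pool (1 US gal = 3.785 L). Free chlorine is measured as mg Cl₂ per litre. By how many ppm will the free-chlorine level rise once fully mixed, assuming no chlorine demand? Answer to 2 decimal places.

(a) Volume: 2120 m³ = 2,120,000 L.
(a) Alkalinity to neutralize: (226 − 76) = 150 mg/L as CaCO₃ × 2,120,000 L = 318,000 g as CaCO₃.
(a) Equivalents of H⁺ required: 318,000 ÷ 50 g/eq = 6360 eq = 6360 mol NaHSO₄.
(a) Mass of NaHSO₄: 6360 × 120.1 = 763,800 g.

(b) Volume: 89,100 US gal × 3.785 L/gal = 337,244 L.
(b) Available chlorine delivered: 975 g × 0.901 = 878.5 g as Cl₂.
(b) Concentration rise: 878.5 g / 337,244 L = 2.605 mg/L = 2.60 ppm.

(a) 764 kg; (b) 2.60 ppm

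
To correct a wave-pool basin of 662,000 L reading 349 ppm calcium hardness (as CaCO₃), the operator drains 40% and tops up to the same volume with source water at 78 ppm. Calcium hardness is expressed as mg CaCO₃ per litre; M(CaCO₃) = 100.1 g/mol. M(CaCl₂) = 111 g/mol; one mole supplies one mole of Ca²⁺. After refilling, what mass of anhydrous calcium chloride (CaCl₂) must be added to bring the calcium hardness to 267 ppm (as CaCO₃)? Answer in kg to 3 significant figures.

After draining 40% and refilling: 349 × 0.60 + 78 × 0.40 = 240.6 ppm.
Deficit to target: 267 − 240.6 = 26.4 mg/L.
As CaCO₃: 26.4 mg/L × 662,000 L = 17,480 g; ÷ 100.1 = 174.6 mol Ca²⁺.
Mass: 174.6 × 111 = 19,380 g.

19.4 kg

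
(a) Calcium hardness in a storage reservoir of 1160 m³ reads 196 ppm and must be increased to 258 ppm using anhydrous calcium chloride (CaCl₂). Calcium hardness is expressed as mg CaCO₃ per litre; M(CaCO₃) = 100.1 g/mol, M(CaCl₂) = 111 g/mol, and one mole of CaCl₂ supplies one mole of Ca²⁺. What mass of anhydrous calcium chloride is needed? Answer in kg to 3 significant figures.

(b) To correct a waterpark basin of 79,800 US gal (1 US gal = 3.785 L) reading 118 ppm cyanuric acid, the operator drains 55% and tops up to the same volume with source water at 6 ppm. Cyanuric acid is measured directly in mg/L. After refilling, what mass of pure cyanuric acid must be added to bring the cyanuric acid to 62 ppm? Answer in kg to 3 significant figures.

(a) 79.8 kg; (b) 1.69 kg

(a) Volume: 1160 m³ = 1,160,000 L.
(a) Hardness to add: (258 − 196) = 62 mg/L as CaCO₃ × 1,160,000 L = 71,920 g as CaCO₃.
(a) Moles of Ca²⁺ (1 mol Ca²⁺ ≡ 1 mol CaCO₃): 71,920 / 100.1 g/mol = 718.5 mol.
(a) Mass of CaCl₂: 718.5 × 111 = 79,750 g.

(b) Volume: 79,800 US gal × 3.785 L/gal = 302,043 L.
(b) After draining 55% and refilling: 118 × 0.45 + 6 × 0.55 = 56.4 ppm.
(b) Deficit to target: 62 − 56.4 = 5.6 mg/L.
(b) Mass: 5.6 mg/L × 302,043 L = 1691 g cyanuric acid.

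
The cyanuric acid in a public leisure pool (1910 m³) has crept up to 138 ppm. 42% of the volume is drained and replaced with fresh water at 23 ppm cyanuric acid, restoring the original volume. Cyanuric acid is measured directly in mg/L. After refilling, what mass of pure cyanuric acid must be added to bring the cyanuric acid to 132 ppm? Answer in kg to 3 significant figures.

80.8 kg

Volume: 1910 m³ = 1,910,000 L.
After draining 42% and refilling: 138 × 0.58 + 23 × 0.42 = 89.7 ppm.
Deficit to target: 132 − 89.7 = 42.3 mg/L.
Mass: 42.3 mg/L × 1,910,000 L = 80,790 g cyanuric acid.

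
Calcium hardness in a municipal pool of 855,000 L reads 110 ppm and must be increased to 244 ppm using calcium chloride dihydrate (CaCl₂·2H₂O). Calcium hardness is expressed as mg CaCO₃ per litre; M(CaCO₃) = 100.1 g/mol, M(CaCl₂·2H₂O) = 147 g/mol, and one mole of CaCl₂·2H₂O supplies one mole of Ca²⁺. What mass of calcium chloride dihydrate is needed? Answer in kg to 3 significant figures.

Hardness to add: (244 − 110) = 134 mg/L as CaCO₃ × 855,000 L = 114,600 g as CaCO₃.
Moles of Ca²⁺ (1 mol Ca²⁺ ≡ 1 mol CaCO₃): 114,600 / 100.1 g/mol = 1145 mol.
Mass of CaCl₂·2H₂O: 1145 × 147 = 168,200 g.

168 kg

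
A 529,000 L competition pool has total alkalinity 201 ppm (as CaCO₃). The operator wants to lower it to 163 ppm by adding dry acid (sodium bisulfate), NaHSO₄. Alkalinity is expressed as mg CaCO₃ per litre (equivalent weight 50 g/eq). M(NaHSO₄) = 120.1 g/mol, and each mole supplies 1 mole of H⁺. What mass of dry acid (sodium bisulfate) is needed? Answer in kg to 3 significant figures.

48.3 kg

Alkalinity to neutralize: (201 − 163) = 38 mg/L as CaCO₃ × 529,000 L = 20,100 g as CaCO₃.
Equivalents of H⁺ required: 20,100 ÷ 50 g/eq = 402 eq = 402 mol NaHSO₄.
Mass of NaHSO₄: 402 × 120.1 = 48,290 g.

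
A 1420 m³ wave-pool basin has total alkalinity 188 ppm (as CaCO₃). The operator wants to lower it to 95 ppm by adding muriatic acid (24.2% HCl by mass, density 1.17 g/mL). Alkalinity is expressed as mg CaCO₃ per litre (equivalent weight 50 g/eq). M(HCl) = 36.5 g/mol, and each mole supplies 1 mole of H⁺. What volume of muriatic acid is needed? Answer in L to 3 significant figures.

340 L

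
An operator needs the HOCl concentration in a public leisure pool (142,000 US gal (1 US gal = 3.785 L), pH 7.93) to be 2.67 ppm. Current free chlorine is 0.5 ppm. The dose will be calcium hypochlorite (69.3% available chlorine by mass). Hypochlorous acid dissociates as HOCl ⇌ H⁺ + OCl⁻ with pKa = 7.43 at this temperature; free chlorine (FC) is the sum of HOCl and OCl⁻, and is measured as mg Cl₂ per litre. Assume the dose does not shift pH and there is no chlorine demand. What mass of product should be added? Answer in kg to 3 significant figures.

8.23 kg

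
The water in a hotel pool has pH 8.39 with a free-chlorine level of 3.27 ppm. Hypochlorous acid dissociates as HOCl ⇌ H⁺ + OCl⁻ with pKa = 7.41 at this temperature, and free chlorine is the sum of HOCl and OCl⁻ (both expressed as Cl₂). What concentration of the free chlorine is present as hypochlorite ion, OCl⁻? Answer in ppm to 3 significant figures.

[OCl⁻]/[HOCl] = 10^(pH − pKa) = 10^(8.39 − 7.41) = 10^0.98 = 9.55.
Fraction as HOCl = 1 / (1 + 9.55) = 0.09479.
OCl⁻ = (1 − 0.09479) × 3.27 ppm = 2.96 ppm.

2.96 ppm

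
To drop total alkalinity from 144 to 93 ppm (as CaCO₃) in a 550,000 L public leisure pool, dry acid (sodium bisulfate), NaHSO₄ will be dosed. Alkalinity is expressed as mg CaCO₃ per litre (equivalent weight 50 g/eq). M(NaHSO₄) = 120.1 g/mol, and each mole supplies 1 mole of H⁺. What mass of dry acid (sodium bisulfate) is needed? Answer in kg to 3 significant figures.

Alkalinity to neutralize: (144 − 93) = 51 mg/L as CaCO₃ × 550,000 L = 28,050 g as CaCO₃.
Equivalents of H⁺ required: 28,050 ÷ 50 g/eq = 561 eq = 561 mol NaHSO₄.
Mass of NaHSO₄: 561 × 120.1 = 67,380 g.

67.4 kg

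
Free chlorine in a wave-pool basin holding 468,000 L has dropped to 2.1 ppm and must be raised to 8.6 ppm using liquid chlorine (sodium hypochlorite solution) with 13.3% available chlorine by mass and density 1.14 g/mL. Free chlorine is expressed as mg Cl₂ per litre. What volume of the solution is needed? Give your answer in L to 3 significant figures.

20.1 L

Chlorine deficit: 8.6 − 2.1 = 6.5 ppm = 6.5 mg/L as Cl₂.
Cl₂ equivalent needed: 6.5 mg/L × 468,000 L = 3,042,000 mg = 3042 g.
Product at 13.3% available chlorine: 3042 / 0.133 = 22,870 g.
Volume at density 1.14 g/mL: 22,870 g ÷ 1.14 g/mL = 20,060 mL.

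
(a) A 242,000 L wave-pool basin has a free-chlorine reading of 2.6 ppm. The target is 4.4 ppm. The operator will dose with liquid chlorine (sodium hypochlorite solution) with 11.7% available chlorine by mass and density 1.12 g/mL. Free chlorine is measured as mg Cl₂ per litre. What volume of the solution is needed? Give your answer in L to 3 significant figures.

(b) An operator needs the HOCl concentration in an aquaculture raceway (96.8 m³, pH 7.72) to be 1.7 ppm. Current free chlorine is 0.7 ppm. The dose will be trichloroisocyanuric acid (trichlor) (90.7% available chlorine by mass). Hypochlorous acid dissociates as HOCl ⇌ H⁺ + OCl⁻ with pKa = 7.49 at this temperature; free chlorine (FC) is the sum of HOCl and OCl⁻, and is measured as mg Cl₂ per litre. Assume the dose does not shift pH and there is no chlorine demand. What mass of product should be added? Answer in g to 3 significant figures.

(a) Chlorine deficit: 4.4 − 2.6 = 1.8 ppm = 1.8 mg/L as Cl₂.
(a) Cl₂ equivalent needed: 1.8 mg/L × 242,000 L = 435,600 mg = 435.6 g.
(a) Product at 11.7% available chlorine: 435.6 / 0.117 = 3723 g.
(a) Volume at density 1.12 g/mL: 3723 g ÷ 1.12 g/mL = 3324 mL.

(b) Volume: 96.8 m³ = 96,800 L.
(b) [OCl⁻]/[HOCl] = 10^(pH − pKa) = 10^(7.72 − 7.49) = 1.698; fraction as HOCl = 1/(1 + 1.698) = 0.3706.
(b) Free chlorine required for 1.7 ppm HOCl: 1.7 / 0.3706 = 4.587 ppm.
(b) FC to add: 4.587 − 0.7 = 3.887 mg/L as Cl₂.
(b) Cl₂ equivalent: 3.887 mg/L × 96,800 L = 376.3 g.
(b) Product at 90.7% available Cl: 376.3 / 0.907 = 414.8 g.

(a) 3.32 L; (b) 415 g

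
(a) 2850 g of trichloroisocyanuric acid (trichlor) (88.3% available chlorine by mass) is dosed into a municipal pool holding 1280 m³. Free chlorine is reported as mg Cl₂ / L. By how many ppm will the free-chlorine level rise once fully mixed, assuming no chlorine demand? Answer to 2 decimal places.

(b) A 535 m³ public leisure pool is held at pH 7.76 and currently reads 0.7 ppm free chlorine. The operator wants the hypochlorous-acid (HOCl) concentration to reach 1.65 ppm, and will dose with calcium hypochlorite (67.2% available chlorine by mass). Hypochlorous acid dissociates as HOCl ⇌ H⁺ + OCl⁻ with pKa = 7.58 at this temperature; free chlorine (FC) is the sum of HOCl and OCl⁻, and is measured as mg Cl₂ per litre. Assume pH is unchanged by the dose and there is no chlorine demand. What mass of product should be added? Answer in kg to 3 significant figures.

(a) 1.97 ppm; (b) 2.74 kg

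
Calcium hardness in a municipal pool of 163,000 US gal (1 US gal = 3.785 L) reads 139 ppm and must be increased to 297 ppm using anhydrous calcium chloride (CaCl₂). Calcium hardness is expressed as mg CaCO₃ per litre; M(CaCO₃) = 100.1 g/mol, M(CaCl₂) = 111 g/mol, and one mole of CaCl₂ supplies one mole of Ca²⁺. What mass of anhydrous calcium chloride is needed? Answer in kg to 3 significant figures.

108 kg

Volume: 163,000 US gal × 3.785 L/gal = 616,955 L.
Hardness to add: (297 − 139) = 158 mg/L as CaCO₃ × 616,955 L = 97,480 g as CaCO₃.
Moles of Ca²⁺ (1 mol Ca²⁺ ≡ 1 mol CaCO₃): 97,480 / 100.1 g/mol = 973.8 mol.
Mass of CaCl₂: 973.8 × 111 = 108,100 g.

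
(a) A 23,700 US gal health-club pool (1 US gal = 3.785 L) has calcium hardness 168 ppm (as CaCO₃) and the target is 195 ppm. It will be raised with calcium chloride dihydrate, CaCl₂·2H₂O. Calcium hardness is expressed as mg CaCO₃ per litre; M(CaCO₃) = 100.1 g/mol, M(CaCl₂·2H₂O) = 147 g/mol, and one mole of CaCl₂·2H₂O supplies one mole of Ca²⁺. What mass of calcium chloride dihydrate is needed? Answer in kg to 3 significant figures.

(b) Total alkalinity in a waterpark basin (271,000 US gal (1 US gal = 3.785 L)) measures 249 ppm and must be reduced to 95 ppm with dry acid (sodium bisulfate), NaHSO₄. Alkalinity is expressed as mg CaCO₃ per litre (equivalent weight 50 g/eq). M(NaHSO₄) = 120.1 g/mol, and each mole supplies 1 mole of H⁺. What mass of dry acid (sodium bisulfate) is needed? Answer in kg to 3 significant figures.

(a) 3.56 kg; (b) 379 kg

(a) Volume: 23,700 US gal × 3.785 L/gal = 89,704 L.
(a) Hardness to add: (195 − 168) = 27 mg/L as CaCO₃ × 89,704 L = 2422 g as CaCO₃.
(a) Moles of Ca²⁺ (1 mol Ca²⁺ ≡ 1 mol CaCO₃): 2422 / 100.1 g/mol = 24.2 mol.
(a) Mass of CaCl₂·2H₂O: 24.2 × 147 = 3557 g.

(b) Volume: 271,000 US gal × 3.785 L/gal = 1,025,735 L.
(b) Alkalinity to neutralize: (249 − 95) = 154 mg/L as CaCO₃ × 1,025,735 L = 158,000 g as CaCO₃.
(b) Equivalents of H⁺ required: 158,000 ÷ 50 g/eq = 3159 eq = 3159 mol NaHSO₄.
(b) Mass of NaHSO₄: 3159 × 120.1 = 379,400 g.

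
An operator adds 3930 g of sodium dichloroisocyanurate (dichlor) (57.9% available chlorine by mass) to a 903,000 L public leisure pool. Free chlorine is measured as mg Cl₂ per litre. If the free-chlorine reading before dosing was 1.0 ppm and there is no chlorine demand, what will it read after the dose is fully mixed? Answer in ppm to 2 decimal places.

Available chlorine delivered: 3930 g × 0.579 = 2275 g as Cl₂.
Concentration rise: 2275 g / 903,000 L = 2.52 mg/L = 2.52 ppm.
Final FC: 1.0 + 2.52 = 3.52 ppm.

3.52 ppm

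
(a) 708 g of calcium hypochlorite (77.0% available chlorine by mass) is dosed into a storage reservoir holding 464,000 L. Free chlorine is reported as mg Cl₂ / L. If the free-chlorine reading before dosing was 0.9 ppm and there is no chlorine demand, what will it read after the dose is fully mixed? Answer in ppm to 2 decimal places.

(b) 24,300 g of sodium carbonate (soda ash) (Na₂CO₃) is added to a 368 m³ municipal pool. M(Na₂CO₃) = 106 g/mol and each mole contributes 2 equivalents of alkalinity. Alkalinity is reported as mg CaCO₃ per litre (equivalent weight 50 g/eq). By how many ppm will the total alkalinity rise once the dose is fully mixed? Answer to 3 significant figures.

(a) 2.07 ppm; (b) 62.3 ppm

(a) Available chlorine delivered: 708 g × 0.77 = 545.2 g as Cl₂.
(a) Concentration rise: 545.2 g / 464,000 L = 1.175 mg/L = 1.17 ppm.
(a) Final FC: 0.9 + 1.17 = 2.07 ppm.

(b) Volume: 368 m³ = 368,000 L.
(b) Moles of Na₂CO₃: 24,300 g ÷ 106 g/mol = 229.2 mol → 458.5 eq of alkalinity.
(b) As CaCO₃: 458.5 eq × 50 g/eq = 22,920 g.
(b) Rise: 22,920 g / 368,000 L × 1000 = 62.29 mg/L.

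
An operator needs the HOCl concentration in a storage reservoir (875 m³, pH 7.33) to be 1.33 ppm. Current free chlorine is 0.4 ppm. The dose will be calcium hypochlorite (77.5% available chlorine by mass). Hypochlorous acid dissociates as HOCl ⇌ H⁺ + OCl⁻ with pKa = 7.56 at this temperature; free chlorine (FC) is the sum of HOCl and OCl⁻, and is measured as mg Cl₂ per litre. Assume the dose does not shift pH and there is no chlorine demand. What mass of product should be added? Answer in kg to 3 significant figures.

1.93 kg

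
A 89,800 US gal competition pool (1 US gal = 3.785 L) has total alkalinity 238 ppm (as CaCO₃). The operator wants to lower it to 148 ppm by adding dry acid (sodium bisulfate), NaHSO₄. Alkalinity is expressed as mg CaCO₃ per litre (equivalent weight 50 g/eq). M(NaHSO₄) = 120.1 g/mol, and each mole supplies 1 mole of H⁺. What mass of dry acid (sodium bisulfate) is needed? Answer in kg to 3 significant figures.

73.5 kg

Volume: 89,800 US gal × 3.785 L/gal = 339,893 L.
Alkalinity to neutralize: (238 − 148) = 90 mg/L as CaCO₃ × 339,893 L = 30,590 g as CaCO₃.
Equivalents of H⁺ required: 30,590 ÷ 50 g/eq = 611.8 eq = 611.8 mol NaHSO₄.
Mass of NaHSO₄: 611.8 × 120.1 = 73,480 g.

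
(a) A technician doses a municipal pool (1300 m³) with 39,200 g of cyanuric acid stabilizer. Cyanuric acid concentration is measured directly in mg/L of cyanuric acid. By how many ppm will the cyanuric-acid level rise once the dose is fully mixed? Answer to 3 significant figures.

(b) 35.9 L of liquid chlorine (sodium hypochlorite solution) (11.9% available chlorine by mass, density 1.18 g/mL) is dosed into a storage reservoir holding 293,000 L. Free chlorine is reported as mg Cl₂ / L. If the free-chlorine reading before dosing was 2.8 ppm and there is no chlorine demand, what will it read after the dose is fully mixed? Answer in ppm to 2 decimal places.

(a) 30.2 ppm; (b) 20.01 ppm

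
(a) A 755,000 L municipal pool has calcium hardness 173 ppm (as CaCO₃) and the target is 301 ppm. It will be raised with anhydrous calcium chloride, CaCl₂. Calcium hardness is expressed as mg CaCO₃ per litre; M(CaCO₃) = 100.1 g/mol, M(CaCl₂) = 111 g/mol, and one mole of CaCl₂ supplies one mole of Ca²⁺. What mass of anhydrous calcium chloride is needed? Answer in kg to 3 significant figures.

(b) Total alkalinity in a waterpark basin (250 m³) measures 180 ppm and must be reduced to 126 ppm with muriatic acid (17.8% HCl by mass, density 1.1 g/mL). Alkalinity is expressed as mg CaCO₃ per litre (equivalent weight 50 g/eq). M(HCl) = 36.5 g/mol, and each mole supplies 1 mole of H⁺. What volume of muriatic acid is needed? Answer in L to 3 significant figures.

(a) Hardness to add: (301 − 173) = 128 mg/L as CaCO₃ × 755,000 L = 96,640 g as CaCO₃.
(a) Moles of Ca²⁺ (1 mol Ca²⁺ ≡ 1 mol CaCO₃): 96,640 / 100.1 g/mol = 965.4 mol.
(a) Mass of CaCl₂: 965.4 × 111 = 107,200 g.

(b) Volume: 250 m³ = 250,000 L.
(b) Alkalinity to neutralize: (180 − 126) = 54 mg/L as CaCO₃ × 250,000 L = 13,500 g as CaCO₃.
(b) Equivalents of H⁺ required: 13,500 ÷ 50 g/eq = 270 eq = 270 mol HCl.
(b) Mass of HCl: 270 × 36.5 = 9855 g.
(b) Mass of 17.8% solution: 9855 / 0.178 = 55,370 g.
(b) Volume: 55,370 g ÷ 1.1 g/mL = 50,330 mL.

(a) 107 kg; (b) 50.3 L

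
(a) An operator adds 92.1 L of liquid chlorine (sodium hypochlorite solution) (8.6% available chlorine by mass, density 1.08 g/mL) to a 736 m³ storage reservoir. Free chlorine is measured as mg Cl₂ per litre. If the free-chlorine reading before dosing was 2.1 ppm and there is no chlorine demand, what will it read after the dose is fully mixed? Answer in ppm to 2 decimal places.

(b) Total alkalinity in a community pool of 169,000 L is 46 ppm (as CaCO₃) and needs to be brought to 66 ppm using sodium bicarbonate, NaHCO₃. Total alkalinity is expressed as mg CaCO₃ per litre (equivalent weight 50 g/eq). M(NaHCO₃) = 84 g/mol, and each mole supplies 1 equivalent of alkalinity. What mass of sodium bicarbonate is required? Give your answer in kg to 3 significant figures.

(a) Volume: 736 m³ = 736,000 L.
(a) Mass of solution: 92.1 L × 1000 mL/L × 1.08 g/mL = 99,470 g.
(a) Available chlorine delivered: 99,470 g × 0.086 = 8554 g as Cl₂.
(a) Concentration rise: 8554 g / 736,000 L = 11.62 mg/L = 11.62 ppm.
(a) Final FC: 2.1 + 11.62 = 13.72 ppm.

(b) Alkalinity to add: (66 − 46) = 20 mg/L as CaCO₃ × 169,000 L = 3380 g as CaCO₃.
(b) Equivalents: 3380 g ÷ 50 g/eq = 67.6 eq.
(b) NaHCO₃ supplies 1 eq per mole → 67.6 mol.
(b) Mass: 67.6 mol × 84 g/mol = 5678 g.

(a) 13.72 ppm; (b) 5.68 kg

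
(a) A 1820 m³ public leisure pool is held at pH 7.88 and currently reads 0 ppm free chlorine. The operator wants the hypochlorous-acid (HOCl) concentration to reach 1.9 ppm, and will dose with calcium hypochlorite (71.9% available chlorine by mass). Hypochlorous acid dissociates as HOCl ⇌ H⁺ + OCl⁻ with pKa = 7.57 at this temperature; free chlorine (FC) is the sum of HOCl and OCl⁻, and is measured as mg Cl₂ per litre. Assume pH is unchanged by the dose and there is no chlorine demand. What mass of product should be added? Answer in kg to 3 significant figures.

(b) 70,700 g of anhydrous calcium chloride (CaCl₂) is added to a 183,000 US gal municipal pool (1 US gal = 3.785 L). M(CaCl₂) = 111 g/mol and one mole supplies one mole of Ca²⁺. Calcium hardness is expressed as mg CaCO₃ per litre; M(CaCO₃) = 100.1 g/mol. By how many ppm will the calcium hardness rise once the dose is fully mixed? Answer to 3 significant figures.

(a) Volume: 1820 m³ = 1,820,000 L.
(a) [OCl⁻]/[HOCl] = 10^(pH − pKa) = 10^(7.88 − 7.57) = 2.042; fraction as HOCl = 1/(1 + 2.042) = 0.3288.
(a) Free chlorine required for 1.9 ppm HOCl: 1.9 / 0.3288 = 5.779 ppm.
(a) FC to add: 5.779 − 0 = 5.779 mg/L as Cl₂.
(a) Cl₂ equivalent: 5.779 mg/L × 1,820,000 L = 10,520 g.
(a) Product at 71.9% available Cl: 10,520 / 0.719 = 14,630 g.

(b) Volume: 183,000 US gal × 3.785 L/gal = 692,655 L.
(b) Moles of Ca²⁺: 70,700 g ÷ 111 g/mol = 636.9 mol.
(b) As CaCO₃: 636.9 mol × 100.1 g/mol = 63,760 g.
(b) Rise: 63,760 g / 692,655 L × 1000 = 92.05 mg/L.

(a) 14.6 kg; (b) 92.0 ppm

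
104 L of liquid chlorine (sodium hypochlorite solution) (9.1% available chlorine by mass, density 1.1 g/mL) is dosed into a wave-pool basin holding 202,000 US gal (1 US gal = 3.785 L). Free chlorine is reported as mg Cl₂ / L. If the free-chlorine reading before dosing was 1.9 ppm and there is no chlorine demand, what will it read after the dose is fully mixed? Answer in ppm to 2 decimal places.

15.52 ppm

Volume: 202,000 US gal × 3.785 L/gal = 764,570 L.
Mass of solution: 104 L × 1000 mL/L × 1.1 g/mL = 114,400 g.
Available chlorine delivered: 114,400 g × 0.091 = 10,410 g as Cl₂.
Concentration rise: 10,410 g / 764,570 L = 13.62 mg/L = 13.62 ppm.
Final FC: 1.9 + 13.62 = 15.52 ppm.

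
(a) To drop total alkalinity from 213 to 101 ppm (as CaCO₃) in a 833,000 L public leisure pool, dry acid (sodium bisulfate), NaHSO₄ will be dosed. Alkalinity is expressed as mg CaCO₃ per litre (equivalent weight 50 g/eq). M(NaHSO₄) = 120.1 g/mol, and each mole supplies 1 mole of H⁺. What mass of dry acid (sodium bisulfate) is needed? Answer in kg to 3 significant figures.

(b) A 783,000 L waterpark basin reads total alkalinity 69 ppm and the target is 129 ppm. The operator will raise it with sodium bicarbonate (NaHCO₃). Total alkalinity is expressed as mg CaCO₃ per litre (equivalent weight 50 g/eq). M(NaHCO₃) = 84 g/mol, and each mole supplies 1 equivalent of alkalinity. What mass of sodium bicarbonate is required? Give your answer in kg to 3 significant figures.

(a) Alkalinity to neutralize: (213 − 101) = 112 mg/L as CaCO₃ × 833,000 L = 93,300 g as CaCO₃.
(a) Equivalents of H⁺ required: 93,300 ÷ 50 g/eq = 1866 eq = 1866 mol NaHSO₄.
(a) Mass of NaHSO₄: 1866 × 120.1 = 224,100 g.

(b) Alkalinity to add: (129 − 69) = 60 mg/L as CaCO₃ × 783,000 L = 46,980 g as CaCO₃.
(b) Equivalents: 46,980 g ÷ 50 g/eq = 939.6 eq.
(b) NaHCO₃ supplies 1 eq per mole → 939.6 mol.
(b) Mass: 939.6 mol × 84 g/mol = 78,930 g.

(a) 224 kg; (b) 78.9 kg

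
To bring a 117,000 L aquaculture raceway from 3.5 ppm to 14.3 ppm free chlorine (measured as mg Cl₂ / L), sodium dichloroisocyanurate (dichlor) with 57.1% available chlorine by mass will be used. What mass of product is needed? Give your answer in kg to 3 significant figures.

Chlorine deficit: 14.3 − 3.5 = 10.8 ppm = 10.8 mg/L as Cl₂.
Cl₂ equivalent needed: 10.8 mg/L × 117,000 L = 1,264,000 mg = 1264 g.
Product at 57.1% available chlorine: 1264 / 0.571 = 2213 g.

2.21 kg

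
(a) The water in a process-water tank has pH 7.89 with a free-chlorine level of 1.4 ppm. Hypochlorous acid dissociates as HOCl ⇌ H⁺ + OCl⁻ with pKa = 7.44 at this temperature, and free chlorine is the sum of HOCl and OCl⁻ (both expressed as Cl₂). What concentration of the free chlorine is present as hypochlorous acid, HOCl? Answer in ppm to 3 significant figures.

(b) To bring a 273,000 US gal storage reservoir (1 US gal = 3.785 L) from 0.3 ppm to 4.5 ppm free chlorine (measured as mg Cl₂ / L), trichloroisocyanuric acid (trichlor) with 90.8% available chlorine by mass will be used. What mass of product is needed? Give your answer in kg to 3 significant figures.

(a) 0.367 ppm; (b) 4.78 kg

(a) [OCl⁻]/[HOCl] = 10^(pH − pKa) = 10^(7.89 − 7.44) = 10^0.45 = 2.818.
(a) Fraction as HOCl = 1 / (1 + 2.818) = 0.2619.
(a) HOCl = 0.2619 × 1.4 ppm = 0.3666 ppm.

(b) Volume: 273,000 US gal × 3.785 L/gal = 1,033,305 L.
(b) Chlorine deficit: 4.5 − 0.3 = 4.2 ppm = 4.2 mg/L as Cl₂.
(b) Cl₂ equivalent needed: 4.2 mg/L × 1,033,305 L = 4,340,000 mg = 4340 g.
(b) Product at 90.8% available chlorine: 4340 / 0.908 = 4780 g.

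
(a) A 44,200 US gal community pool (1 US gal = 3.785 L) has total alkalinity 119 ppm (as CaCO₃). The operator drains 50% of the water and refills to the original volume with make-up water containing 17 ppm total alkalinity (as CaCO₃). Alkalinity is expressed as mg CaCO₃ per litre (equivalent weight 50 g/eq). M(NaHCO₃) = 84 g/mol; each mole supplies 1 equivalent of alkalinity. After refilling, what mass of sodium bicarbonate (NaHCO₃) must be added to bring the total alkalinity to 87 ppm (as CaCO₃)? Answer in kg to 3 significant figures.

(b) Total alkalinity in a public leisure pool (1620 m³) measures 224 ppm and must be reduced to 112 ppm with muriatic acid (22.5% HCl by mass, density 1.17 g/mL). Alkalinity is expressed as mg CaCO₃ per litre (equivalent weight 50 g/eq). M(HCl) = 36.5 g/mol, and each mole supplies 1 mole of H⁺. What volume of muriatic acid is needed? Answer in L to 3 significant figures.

(a) 5.34 kg; (b) 503 L

(a) Volume: 44,200 US gal × 3.785 L/gal = 167,297 L.
(a) After draining 50% and refilling: 119 × 0.50 + 17 × 0.50 = 68 ppm.
(a) Deficit to target: 87 − 68 = 19 mg/L.
(a) As CaCO₃: 19 mg/L × 167,297 L = 3179 g; ÷ 50 g/eq ÷ 1 = 63.57 mol NaHCO₃.
(a) Mass: 63.57 × 84 = 5340 g.

(b) Volume: 1620 m³ = 1,620,000 L.
(b) Alkalinity to neutralize: (224 − 112) = 112 mg/L as CaCO₃ × 1,620,000 L = 181,400 g as CaCO₃.
(b) Equivalents of H⁺ required: 181,400 ÷ 50 g/eq = 3629 eq = 3629 mol HCl.
(b) Mass of HCl: 3629 × 36.5 = 132,500 g.
(b) Mass of 22.5% solution: 132,500 / 0.225 = 588,700 g.
(b) Volume: 588,700 g ÷ 1.17 g/mL = 503,100 mL.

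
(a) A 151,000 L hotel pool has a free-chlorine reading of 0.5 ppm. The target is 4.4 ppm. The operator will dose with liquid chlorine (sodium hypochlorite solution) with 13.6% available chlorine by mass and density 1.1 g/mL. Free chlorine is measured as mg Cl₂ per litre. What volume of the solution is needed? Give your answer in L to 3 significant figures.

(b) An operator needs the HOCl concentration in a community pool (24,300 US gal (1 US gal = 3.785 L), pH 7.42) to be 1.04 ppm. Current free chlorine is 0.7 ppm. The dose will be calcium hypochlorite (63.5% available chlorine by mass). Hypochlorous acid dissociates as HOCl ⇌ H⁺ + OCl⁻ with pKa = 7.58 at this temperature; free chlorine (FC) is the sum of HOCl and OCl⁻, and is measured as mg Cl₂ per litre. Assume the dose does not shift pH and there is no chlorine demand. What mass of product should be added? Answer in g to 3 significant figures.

(a) Chlorine deficit: 4.4 − 0.5 = 3.9 ppm = 3.9 mg/L as Cl₂.
(a) Cl₂ equivalent needed: 3.9 mg/L × 151,000 L = 588,900 mg = 588.9 g.
(a) Product at 13.6% available chlorine: 588.9 / 0.136 = 4330 g.
(a) Volume at density 1.1 g/mL: 4330 g ÷ 1.1 g/mL = 3936 mL.

(b) Volume: 24,300 US gal × 3.785 L/gal = 91,976 L.
(b) [OCl⁻]/[HOCl] = 10^(pH − pKa) = 10^(7.42 − 7.58) = 0.6918; fraction as HOCl = 1/(1 + 0.6918) = 0.5911.
(b) Free chlorine required for 1.04 ppm HOCl: 1.04 / 0.5911 = 1.76 ppm.
(b) FC to add: 1.76 − 0.7 = 1.06 mg/L as Cl₂.
(b) Cl₂ equivalent: 1.06 mg/L × 91,976 L = 97.45 g.
(b) Product at 63.5% available Cl: 97.45 / 0.635 = 153.5 g.

(a) 3.94 L; (b) 153 g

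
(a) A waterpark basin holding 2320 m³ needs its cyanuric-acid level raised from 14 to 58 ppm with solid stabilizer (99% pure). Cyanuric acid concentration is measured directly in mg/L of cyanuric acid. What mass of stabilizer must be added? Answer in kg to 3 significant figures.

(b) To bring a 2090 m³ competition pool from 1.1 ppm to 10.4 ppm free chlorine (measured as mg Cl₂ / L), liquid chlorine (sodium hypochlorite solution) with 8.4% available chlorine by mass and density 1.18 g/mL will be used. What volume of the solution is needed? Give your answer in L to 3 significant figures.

(a) Volume: 2320 m³ = 2,320,000 L.
(a) CYA to add: (58 − 14) = 44 mg/L × 2,320,000 L = 102,100 g cyanuric acid.
(a) At 99% purity: 102,100 / 0.99 = 103,100 g product.

(b) Volume: 2090 m³ = 2,090,000 L.
(b) Chlorine deficit: 10.4 − 1.1 = 9.3 ppm = 9.3 mg/L as Cl₂.
(b) Cl₂ equivalent needed: 9.3 mg/L × 2,090,000 L = 19,440,000 mg = 19,440 g.
(b) Product at 8.4% available chlorine: 19,440 / 0.084 = 231,400 g.
(b) Volume at density 1.18 g/mL: 231,400 g ÷ 1.18 g/mL = 196,100 mL.

(a) 103 kg; (b) 196 L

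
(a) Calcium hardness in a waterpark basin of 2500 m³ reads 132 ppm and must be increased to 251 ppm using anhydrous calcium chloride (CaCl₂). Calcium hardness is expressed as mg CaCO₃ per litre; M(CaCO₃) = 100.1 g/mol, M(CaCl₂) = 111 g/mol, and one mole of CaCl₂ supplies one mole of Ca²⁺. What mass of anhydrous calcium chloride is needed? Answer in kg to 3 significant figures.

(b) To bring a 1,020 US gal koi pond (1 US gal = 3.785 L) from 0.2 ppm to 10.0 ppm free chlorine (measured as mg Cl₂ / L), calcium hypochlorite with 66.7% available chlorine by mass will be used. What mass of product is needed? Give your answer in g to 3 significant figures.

(a) 330 kg; (b) 56.7 g

(a) Volume: 2500 m³ = 2,500,000 L.
(a) Hardness to add: (251 − 132) = 119 mg/L as CaCO₃ × 2,500,000 L = 297,500 g as CaCO₃.
(a) Moles of Ca²⁺ (1 mol Ca²⁺ ≡ 1 mol CaCO₃): 297,500 / 100.1 g/mol = 2972 mol.
(a) Mass of CaCl₂: 2972 × 111 = 329,900 g.

(b) Volume: 1,020 US gal × 3.785 L/gal = 3,861 L.
(b) Chlorine deficit: 10.0 − 0.2 = 9.8 ppm = 9.8 mg/L as Cl₂.
(b) Cl₂ equivalent needed: 9.8 mg/L × 3,861 L = 37,830 mg = 37.83 g.
(b) Product at 66.7% available chlorine: 37.83 / 0.667 = 56.72 g.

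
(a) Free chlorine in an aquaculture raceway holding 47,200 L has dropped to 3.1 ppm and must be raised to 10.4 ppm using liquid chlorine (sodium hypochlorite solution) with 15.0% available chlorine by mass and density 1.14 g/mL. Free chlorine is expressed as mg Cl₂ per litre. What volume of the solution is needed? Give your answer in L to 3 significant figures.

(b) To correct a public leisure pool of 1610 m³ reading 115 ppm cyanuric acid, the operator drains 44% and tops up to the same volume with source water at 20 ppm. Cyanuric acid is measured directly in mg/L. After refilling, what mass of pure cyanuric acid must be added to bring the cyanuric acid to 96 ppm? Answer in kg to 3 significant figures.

(a) 2.01 L; (b) 36.7 kg

(a) Chlorine deficit: 10.4 − 3.1 = 7.3 ppm = 7.3 mg/L as Cl₂.
(a) Cl₂ equivalent needed: 7.3 mg/L × 47,200 L = 344,600 mg = 344.6 g.
(a) Product at 15.0% available chlorine: 344.6 / 0.15 = 2297 g.
(a) Volume at density 1.14 g/mL: 2297 g ÷ 1.14 g/mL = 2015 mL.

(b) Volume: 1610 m³ = 1,610,000 L.
(b) After draining 44% and refilling: 115 × 0.56 + 20 × 0.44 = 73.2 ppm.
(b) Deficit to target: 96 − 73.2 = 22.8 mg/L.
(b) Mass: 22.8 mg/L × 1,610,000 L = 36,710 g cyanuric acid.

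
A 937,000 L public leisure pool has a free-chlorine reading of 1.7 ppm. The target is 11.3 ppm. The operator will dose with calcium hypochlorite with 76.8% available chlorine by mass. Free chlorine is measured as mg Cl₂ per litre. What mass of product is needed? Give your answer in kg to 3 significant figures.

Chlorine deficit: 11.3 − 1.7 = 9.6 ppm = 9.6 mg/L as Cl₂.
Cl₂ equivalent needed: 9.6 mg/L × 937,000 L = 8,995,000 mg = 8995 g.
Product at 76.8% available chlorine: 8995 / 0.768 = 11,710 g.

11.7 kg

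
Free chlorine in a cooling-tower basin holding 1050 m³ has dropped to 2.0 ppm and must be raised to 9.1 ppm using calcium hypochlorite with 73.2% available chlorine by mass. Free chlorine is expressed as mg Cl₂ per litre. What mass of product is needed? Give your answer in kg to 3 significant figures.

10.2 kg

Volume: 1050 m³ = 1,050,000 L.
Chlorine deficit: 9.1 − 2.0 = 7.1 ppm = 7.1 mg/L as Cl₂.
Cl₂ equivalent needed: 7.1 mg/L × 1,050,000 L = 7,455,000 mg = 7455 g.
Product at 73.2% available chlorine: 7455 / 0.732 = 10,180 g.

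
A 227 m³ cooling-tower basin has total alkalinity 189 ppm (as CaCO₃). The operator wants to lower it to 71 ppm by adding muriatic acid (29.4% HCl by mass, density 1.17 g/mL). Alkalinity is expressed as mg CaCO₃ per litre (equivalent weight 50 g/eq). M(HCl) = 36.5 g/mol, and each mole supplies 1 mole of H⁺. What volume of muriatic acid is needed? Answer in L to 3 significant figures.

56.8 L

Volume: 227 m³ = 227,000 L.
Alkalinity to neutralize: (189 − 71) = 118 mg/L as CaCO₃ × 227,000 L = 26,790 g as CaCO₃.
Equivalents of H⁺ required: 26,790 ÷ 50 g/eq = 535.7 eq = 535.7 mol HCl.
Mass of HCl: 535.7 × 36.5 = 19,550 g.
Mass of 29.4% solution: 19,550 / 0.294 = 66,510 g.
Volume: 66,510 g ÷ 1.17 g/mL = 56,850 mL.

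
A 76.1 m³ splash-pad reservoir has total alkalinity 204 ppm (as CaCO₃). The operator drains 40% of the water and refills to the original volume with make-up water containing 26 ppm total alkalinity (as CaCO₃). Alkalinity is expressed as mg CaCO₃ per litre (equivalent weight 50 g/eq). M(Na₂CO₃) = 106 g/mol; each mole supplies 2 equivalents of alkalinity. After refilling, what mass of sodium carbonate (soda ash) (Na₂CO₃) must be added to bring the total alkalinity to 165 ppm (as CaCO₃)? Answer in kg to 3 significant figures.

2.60 kg

Volume: 76.1 m³ = 76,100 L.
After draining 40% and refilling: 204 × 0.60 + 26 × 0.40 = 132.8 ppm.
Deficit to target: 165 − 132.8 = 32.2 mg/L.
As CaCO₃: 32.2 mg/L × 76,100 L = 2450 g; ÷ 50 g/eq ÷ 2 = 24.5 mol Na₂CO₃.
Mass: 24.5 × 106 = 2597 g.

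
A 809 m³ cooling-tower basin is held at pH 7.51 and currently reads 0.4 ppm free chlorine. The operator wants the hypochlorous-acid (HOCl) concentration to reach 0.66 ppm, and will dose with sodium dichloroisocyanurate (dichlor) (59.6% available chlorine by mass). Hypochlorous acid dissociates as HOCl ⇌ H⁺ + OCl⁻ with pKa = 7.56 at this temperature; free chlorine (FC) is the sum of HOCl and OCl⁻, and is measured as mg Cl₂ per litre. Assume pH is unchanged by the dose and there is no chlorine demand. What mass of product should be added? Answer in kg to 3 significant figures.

Volume: 809 m³ = 809,000 L.
[OCl⁻]/[HOCl] = 10^(pH − pKa) = 10^(7.51 − 7.56) = 0.8913; fraction as HOCl = 1/(1 + 0.8913) = 0.5288.
Free chlorine required for 0.66 ppm HOCl: 0.66 / 0.5288 = 1.248 ppm.
FC to add: 1.248 − 0.4 = 0.8482 mg/L as Cl₂.
Cl₂ equivalent: 0.8482 mg/L × 809,000 L = 686.2 g.
Product at 59.6% available Cl: 686.2 / 0.596 = 1151 g.

1.15 kg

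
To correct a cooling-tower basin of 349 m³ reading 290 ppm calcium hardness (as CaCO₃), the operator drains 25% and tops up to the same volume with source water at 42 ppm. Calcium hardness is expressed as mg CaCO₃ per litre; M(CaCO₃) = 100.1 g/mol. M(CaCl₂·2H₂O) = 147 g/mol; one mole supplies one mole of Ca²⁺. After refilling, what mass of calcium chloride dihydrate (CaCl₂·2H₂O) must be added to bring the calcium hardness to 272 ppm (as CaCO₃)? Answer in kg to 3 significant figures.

22.6 kg

Volume: 349 m³ = 349,000 L.
After draining 25% and refilling: 290 × 0.75 + 42 × 0.25 = 228 ppm.
Deficit to target: 272 − 228 = 44 mg/L.
As CaCO₃: 44 mg/L × 349,000 L = 15,360 g; ÷ 100.1 = 153.4 mol Ca²⁺.
Mass: 153.4 × 147 = 22,550 g.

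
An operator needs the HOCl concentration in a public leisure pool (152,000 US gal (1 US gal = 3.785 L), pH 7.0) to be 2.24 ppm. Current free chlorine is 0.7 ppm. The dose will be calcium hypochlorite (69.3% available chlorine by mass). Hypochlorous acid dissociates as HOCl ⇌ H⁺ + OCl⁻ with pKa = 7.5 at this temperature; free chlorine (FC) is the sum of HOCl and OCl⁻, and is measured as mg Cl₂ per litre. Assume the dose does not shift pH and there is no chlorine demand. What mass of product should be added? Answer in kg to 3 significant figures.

1.87 kg

Volume: 152,000 US gal × 3.785 L/gal = 575,320 L.
[OCl⁻]/[HOCl] = 10^(pH − pKa) = 10^(7.0 − 7.5) = 0.3162; fraction as HOCl = 1/(1 + 0.3162) = 0.7597.
Free chlorine required for 2.24 ppm HOCl: 2.24 / 0.7597 = 2.948 ppm.
FC to add: 2.948 − 0.7 = 2.248 mg/L as Cl₂.
Cl₂ equivalent: 2.248 mg/L × 575,320 L = 1294 g.
Product at 69.3% available Cl: 1294 / 0.693 = 1867 g.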